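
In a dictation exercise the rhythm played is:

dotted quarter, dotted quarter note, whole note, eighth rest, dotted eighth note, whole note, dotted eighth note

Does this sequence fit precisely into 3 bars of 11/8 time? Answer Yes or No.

No

One bar of 11/8 = 22 sixteenth notes, so 3 bars = 66.
Convert each value to sixteenth notes: dotted quarter = 6; dotted quarter note = 6; whole note = 16; eighth rest = 2; dotted eighth note = 3; whole note = 16; dotted eighth note = 3.
Adding: 6 + 6 + 16 + 2 + 3 + 16 + 3 = 52.
52 falls short of 66, so the answer is No.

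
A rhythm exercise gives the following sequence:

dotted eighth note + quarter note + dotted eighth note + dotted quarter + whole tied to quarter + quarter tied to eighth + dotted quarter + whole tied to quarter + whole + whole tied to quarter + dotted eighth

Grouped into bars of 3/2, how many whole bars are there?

One bar of 3/2 = 24 sixteenth notes.
Express everything in sixteenth notes: dotted eighth note = 3; quarter note = 4; dotted eighth note = 3; dotted quarter = 6; whole tied to quarter (whole + quarter) = 20; quarter tied to eighth (quarter + eighth) = 6; dotted quarter = 6; whole tied to quarter (whole + quarter) = 20; whole = 16; whole tied to quarter (whole + quarter) = 20; dotted eighth = 3.
Sum: 3 + 4 + 3 + 6 + 20 + 6 + 6 + 20 + 16 + 20 + 3 = 107.
107 ÷ 24 = 4 complete bars with 11 left over.

4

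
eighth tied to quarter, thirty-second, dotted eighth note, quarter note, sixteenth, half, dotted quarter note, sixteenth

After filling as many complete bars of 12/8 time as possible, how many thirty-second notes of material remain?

One bar of 12/8 = 48 thirty-second notes.
Convert each value to thirty-second notes: eighth tied to quarter (eighth + quarter) = 12; thirty-second = 1; dotted eighth note = 6; quarter note = 8; sixteenth = 2; half = 16; dotted quarter note = 12; sixteenth = 2.
Sum: 12 + 1 + 6 + 8 + 2 + 16 + 12 + 2 = 59.
59 ÷ 48 = 1 complete bar with 11 thirty-second notes remaining.

11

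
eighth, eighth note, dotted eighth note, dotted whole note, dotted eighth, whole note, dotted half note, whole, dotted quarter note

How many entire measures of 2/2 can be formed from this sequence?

One bar of 2/2 = 16 sixteenth notes.
Express everything in sixteenth notes: eighth = 2; eighth note = 2; dotted eighth note = 3; dotted whole note = 24; dotted eighth = 3; whole note = 16; dotted half note = 12; whole = 16; dotted quarter note = 6.
Sum: 2 + 2 + 3 + 24 + 3 + 16 + 12 + 16 + 6 = 84.
84 ÷ 16 = 5 complete bars with 4 left over.

5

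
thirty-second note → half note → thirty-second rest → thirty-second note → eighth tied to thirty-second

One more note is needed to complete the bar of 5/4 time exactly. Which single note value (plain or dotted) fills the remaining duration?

The bar of 5/4 = 40 thirty-second notes.
Working in thirty-second notes: thirty-second note = 1; half note = 16; thirty-second rest = 1; thirty-second note = 1; eighth tied to thirty-second (eighth + thirty-second) = 5.
Sum: 1 + 16 + 1 + 1 + 5 = 24.
Remaining: 40 − 24 = 16 thirty-second notes, which is a half note.

half note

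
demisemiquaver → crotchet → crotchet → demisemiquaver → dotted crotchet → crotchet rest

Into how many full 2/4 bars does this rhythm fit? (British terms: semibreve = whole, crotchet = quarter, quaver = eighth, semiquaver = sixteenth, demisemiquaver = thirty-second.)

One bar of 2/4 = 16 thirty-second notes.
Each duration in thirty-second notes: demisemiquaver = 1; crotchet = 8; crotchet = 8; demisemiquaver = 1; dotted crotchet = 12; crotchet rest = 8.
Sum: 1 + 8 + 8 + 1 + 12 + 8 = 38.
38 ÷ 16 = 2 complete bars with 6 left over.

2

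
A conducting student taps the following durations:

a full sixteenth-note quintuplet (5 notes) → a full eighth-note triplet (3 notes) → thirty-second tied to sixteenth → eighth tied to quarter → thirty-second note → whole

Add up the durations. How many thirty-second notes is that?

Express everything in thirty-second notes: a full sixteenth-note quintuplet (5 notes) (five quintuplet sixteenths span one quarter) = 8; a full eighth-note triplet (3 notes) (three triplet eighths span one quarter) = 8; thirty-second tied to sixteenth (thirty-second + sixteenth) = 3; eighth tied to quarter (eighth + quarter) = 12; thirty-second note = 1; whole = 32.
Total: 8 + 8 + 3 + 12 + 1 + 32 = 64 thirty-second notes.

64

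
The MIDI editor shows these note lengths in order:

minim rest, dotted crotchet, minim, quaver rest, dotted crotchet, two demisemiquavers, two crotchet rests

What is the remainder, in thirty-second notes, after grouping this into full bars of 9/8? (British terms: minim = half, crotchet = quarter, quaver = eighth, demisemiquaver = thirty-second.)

One bar of 9/8 = 36 thirty-second notes.
Convert each value to thirty-second notes: minim rest = 16; dotted crotchet = 12; minim = 16; quaver rest = 4; dotted crotchet = 12; demisemiquaver = 1; demisemiquaver = 1; crotchet rest = 8; crotchet rest = 8.
Altogether 16 + 12 + 16 + 4 + 12 + 1 + 1 + 8 + 8 = 78.
78 ÷ 36 = 2 complete bars with 6 thirty-second notes remaining.

6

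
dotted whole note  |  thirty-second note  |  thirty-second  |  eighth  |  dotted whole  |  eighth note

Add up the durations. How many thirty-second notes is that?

106

Working in thirty-second notes: dotted whole note = 48; thirty-second note = 1; thirty-second = 1; eighth = 4; dotted whole = 48; eighth note = 4.
Sum: 48 + 1 + 1 + 4 + 48 + 4 = 106 thirty-second notes.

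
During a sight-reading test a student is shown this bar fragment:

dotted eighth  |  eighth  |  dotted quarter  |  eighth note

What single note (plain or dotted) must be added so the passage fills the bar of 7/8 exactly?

The bar of 7/8 = 14 sixteenth notes.
Convert each value to sixteenth notes: dotted eighth = 3; eighth = 2; dotted quarter = 6; eighth note = 2.
Adding: 3 + 2 + 6 + 2 = 13.
Remaining: 14 − 13 = 1 sixteenth note, which is a sixteenth note.

sixteenth note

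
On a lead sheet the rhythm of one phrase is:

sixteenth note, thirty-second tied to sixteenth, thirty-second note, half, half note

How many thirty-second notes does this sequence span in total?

38

Working in thirty-second notes: sixteenth note = 2; thirty-second tied to sixteenth (thirty-second + sixteenth) = 3; thirty-second note = 1; half = 16; half note = 16.
Altogether 2 + 3 + 1 + 16 + 16 = 38 thirty-second notes.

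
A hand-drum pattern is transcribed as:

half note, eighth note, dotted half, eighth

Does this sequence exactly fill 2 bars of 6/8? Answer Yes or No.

One bar of 6/8 = 6 eighth notes, so 2 bars = 12.
Each duration in eighth notes: half note = 4; eighth note = 1; dotted half = 6; eighth = 1.
Adding: 4 + 1 + 6 + 1 = 12.
12 equals 12, so the answer is Yes.

Yes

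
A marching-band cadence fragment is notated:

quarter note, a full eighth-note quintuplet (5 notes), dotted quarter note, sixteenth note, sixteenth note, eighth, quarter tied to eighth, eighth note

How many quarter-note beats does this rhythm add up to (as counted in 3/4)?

One quarter-note beat = 4 sixteenth notes.
Each duration in sixteenth notes: quarter note = 4; a full eighth-note quintuplet (5 notes) (five quintuplet eighths span one half) = 8; dotted quarter note = 6; sixteenth note = 1; sixteenth note = 1; eighth = 2; quarter tied to eighth (quarter + eighth) = 6; eighth note = 2.
Altogether 4 + 8 + 6 + 1 + 1 + 2 + 6 + 2 = 30.
30 ÷ 4 = 7.5 beats.

7.5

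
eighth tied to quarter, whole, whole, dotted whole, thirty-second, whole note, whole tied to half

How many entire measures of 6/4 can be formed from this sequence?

One bar of 6/4 = 48 thirty-second notes.
Express everything in thirty-second notes: eighth tied to quarter (eighth + quarter) = 12; whole = 32; whole = 32; dotted whole = 48; thirty-second = 1; whole note = 32; whole tied to half (whole + half) = 48.
Total: 12 + 32 + 32 + 48 + 1 + 32 + 48 = 205.
205 ÷ 48 = 4 complete bars with 13 left over.

4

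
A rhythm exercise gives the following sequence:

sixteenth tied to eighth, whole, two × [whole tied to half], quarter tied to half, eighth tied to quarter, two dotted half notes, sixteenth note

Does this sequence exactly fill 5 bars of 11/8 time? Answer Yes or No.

One bar of 11/8 = 22 sixteenth notes, so 5 bars = 110.
Working in sixteenth notes: sixteenth tied to eighth (sixteenth + eighth) = 3; whole = 16; whole tied to half (whole + half) = 24; whole tied to half (whole + half) = 24; quarter tied to half (quarter + half) = 12; eighth tied to quarter (eighth + quarter) = 6; dotted half note = 12; dotted half note = 12; sixteenth note = 1.
Sum: 3 + 16 + 24 + 24 + 12 + 6 + 12 + 12 + 1 = 110.
110 equals 110, so the answer is Yes.

Yes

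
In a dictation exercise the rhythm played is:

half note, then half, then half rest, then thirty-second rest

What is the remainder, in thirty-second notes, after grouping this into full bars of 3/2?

1

One bar of 3/2 = 48 thirty-second notes.
Convert each value to thirty-second notes: half note = 16; half = 16; half rest = 16; thirty-second rest = 1.
Adding: 16 + 16 + 16 + 1 = 49.
49 ÷ 48 = 1 complete bar with 1 thirty-second note remaining.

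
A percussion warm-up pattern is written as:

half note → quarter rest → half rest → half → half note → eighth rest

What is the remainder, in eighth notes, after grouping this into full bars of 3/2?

One bar of 3/2 = 12 eighth notes.
Convert each value to eighth notes: half note = 4; quarter rest = 2; half rest = 4; half = 4; half note = 4; eighth rest = 1.
Adding: 4 + 2 + 4 + 4 + 4 + 1 = 19.
19 ÷ 12 = 1 complete bar with 7 eighth notes remaining.

7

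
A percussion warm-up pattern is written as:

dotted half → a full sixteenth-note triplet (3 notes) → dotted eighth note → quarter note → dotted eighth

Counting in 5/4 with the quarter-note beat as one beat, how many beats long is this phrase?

One quarter-note beat = 4 sixteenth notes.
Each duration in sixteenth notes: dotted half = 12; a full sixteenth-note triplet (3 notes) (three triplet sixteenths span one eighth) = 2; dotted eighth note = 3; quarter note = 4; dotted eighth = 3.
Total: 12 + 2 + 3 + 4 + 3 = 24.
24 ÷ 4 = 6 beats.

6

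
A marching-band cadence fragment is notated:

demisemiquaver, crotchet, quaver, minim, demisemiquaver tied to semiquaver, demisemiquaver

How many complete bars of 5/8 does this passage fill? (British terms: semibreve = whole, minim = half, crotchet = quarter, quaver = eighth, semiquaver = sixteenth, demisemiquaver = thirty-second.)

One bar of 5/8 = 20 thirty-second notes.
Express everything in thirty-second notes: demisemiquaver = 1; crotchet = 8; quaver = 4; minim = 16; demisemiquaver tied to semiquaver (demisemiquaver + semiquaver) = 3; demisemiquaver = 1.
Total: 1 + 8 + 4 + 16 + 3 + 1 = 33.
33 ÷ 20 = 1 complete bar with 13 left over.

1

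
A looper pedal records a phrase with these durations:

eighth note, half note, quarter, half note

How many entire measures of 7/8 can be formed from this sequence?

One bar of 7/8 = 7 eighth notes.
Working in eighth notes: eighth note = 1; half note = 4; quarter = 2; half note = 4.
Total: 1 + 4 + 2 + 4 = 11.
11 ÷ 7 = 1 complete bar with 4 left over.

1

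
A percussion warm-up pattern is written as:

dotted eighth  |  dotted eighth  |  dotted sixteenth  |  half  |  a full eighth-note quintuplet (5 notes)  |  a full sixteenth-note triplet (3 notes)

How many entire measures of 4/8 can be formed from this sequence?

3

One bar of 4/8 = 16 thirty-second notes.
Convert each value to thirty-second notes: dotted eighth = 6; dotted eighth = 6; dotted sixteenth = 3; half = 16; a full eighth-note quintuplet (5 notes) (five quintuplet eighths span one half) = 16; a full sixteenth-note triplet (3 notes) (three triplet sixteenths span one eighth) = 4.
Sum: 6 + 6 + 3 + 16 + 16 + 4 = 51.
51 ÷ 16 = 3 complete bars with 3 left over.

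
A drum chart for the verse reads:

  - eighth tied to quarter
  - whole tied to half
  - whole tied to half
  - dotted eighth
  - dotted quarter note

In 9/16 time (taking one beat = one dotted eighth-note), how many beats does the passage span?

21

One dotted eighth-note beat = 3 sixteenth notes.
Each duration in sixteenth notes: eighth tied to quarter (eighth + quarter) = 6; whole tied to half (whole + half) = 24; whole tied to half (whole + half) = 24; dotted eighth = 3; dotted quarter note = 6.
Adding: 6 + 24 + 24 + 3 + 6 = 63.
63 ÷ 3 = 21 beats.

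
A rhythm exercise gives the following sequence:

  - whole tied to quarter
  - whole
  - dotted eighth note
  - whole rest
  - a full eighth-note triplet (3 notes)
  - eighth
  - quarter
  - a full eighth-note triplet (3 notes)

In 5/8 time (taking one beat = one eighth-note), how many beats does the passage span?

34.5

One eighth-note beat = 2 sixteenth notes.
In sixteenth notes: whole tied to quarter (whole + quarter) = 20; whole = 16; dotted eighth note = 3; whole rest = 16; a full eighth-note triplet (3 notes) (three triplet eighths span one quarter) = 4; eighth = 2; quarter = 4; a full eighth-note triplet (3 notes) (three triplet eighths span one quarter) = 4.
Adding: 20 + 16 + 3 + 16 + 4 + 2 + 4 + 4 = 69.
69 ÷ 2 = 34.5 beats.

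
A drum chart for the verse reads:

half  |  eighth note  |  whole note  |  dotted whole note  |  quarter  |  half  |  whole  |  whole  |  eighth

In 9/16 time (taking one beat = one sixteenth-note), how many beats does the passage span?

One sixteenth-note beat = 2 thirty-second notes.
Express everything in thirty-second notes: half = 16; eighth note = 4; whole note = 32; dotted whole note = 48; quarter = 8; half = 16; whole = 32; whole = 32; eighth = 4.
Total: 16 + 4 + 32 + 48 + 8 + 16 + 32 + 32 + 4 = 192.
192 ÷ 2 = 96 beats.

96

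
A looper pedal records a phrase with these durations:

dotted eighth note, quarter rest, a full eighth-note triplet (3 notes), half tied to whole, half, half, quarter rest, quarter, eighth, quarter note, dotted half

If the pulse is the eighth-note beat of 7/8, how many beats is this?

One eighth-note beat = 2 sixteenth notes.
Express everything in sixteenth notes: dotted eighth note = 3; quarter rest = 4; a full eighth-note triplet (3 notes) (three triplet eighths span one quarter) = 4; half tied to whole (half + whole) = 24; half = 8; half = 8; quarter rest = 4; quarter = 4; eighth = 2; quarter note = 4; dotted half = 12.
Adding: 3 + 4 + 4 + 24 + 8 + 8 + 4 + 4 + 2 + 4 + 12 = 77.
77 ÷ 2 = 38.5 beats.

38.5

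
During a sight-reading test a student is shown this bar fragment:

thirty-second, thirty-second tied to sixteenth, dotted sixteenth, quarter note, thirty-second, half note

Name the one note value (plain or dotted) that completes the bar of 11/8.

dotted quarter note

The bar of 11/8 = 44 thirty-second notes.
Convert each value to thirty-second notes: thirty-second = 1; thirty-second tied to sixteenth (thirty-second + sixteenth) = 3; dotted sixteenth = 3; quarter note = 8; thirty-second = 1; half note = 16.
Altogether 1 + 3 + 3 + 8 + 1 + 16 = 32.
Remaining: 44 − 32 = 12 thirty-second notes, which is a dotted quarter note.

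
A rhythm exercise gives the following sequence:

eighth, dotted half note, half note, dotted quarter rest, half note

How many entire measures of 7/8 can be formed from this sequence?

One bar of 7/8 = 7 eighth notes.
Express everything in eighth notes: eighth = 1; dotted half note = 6; half note = 4; dotted quarter rest = 3; half note = 4.
Altogether 1 + 6 + 4 + 3 + 4 = 18.
18 ÷ 7 = 2 complete bars with 4 left over.

2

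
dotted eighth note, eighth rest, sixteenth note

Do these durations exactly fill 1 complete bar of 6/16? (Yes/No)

Yes

One bar of 6/16 = 6 sixteenth notes.
Working in sixteenth notes: dotted eighth note = 3; eighth rest = 2; sixteenth note = 1.
Total: 3 + 2 + 1 = 6.
6 equals 6, so the answer is Yes.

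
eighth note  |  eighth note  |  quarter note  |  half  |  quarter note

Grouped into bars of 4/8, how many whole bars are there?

2

One bar of 4/8 = 4 eighth notes.
Express everything in eighth notes: eighth note = 1; eighth note = 1; quarter note = 2; half = 4; quarter note = 2.
Adding: 1 + 1 + 2 + 4 + 2 = 10.
10 ÷ 4 = 2 complete bars with 2 left over.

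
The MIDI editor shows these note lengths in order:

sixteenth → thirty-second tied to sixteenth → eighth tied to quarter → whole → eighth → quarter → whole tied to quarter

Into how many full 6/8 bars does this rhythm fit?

4

One bar of 6/8 = 24 thirty-second notes.
Express everything in thirty-second notes: sixteenth = 2; thirty-second tied to sixteenth (thirty-second + sixteenth) = 3; eighth tied to quarter (eighth + quarter) = 12; whole = 32; eighth = 4; quarter = 8; whole tied to quarter (whole + quarter) = 40.
Altogether 2 + 3 + 12 + 32 + 4 + 8 + 40 = 101.
101 ÷ 24 = 4 complete bars with 5 left over.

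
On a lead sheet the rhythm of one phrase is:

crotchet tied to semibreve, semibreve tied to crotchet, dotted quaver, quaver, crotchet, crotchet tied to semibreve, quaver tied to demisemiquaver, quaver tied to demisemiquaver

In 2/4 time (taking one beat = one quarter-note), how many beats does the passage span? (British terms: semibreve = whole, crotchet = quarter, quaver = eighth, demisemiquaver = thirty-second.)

One quarter-note beat = 8 thirty-second notes.
Express everything in thirty-second notes: crotchet tied to semibreve (crotchet + semibreve) = 40; semibreve tied to crotchet (semibreve + crotchet) = 40; dotted quaver = 6; quaver = 4; crotchet = 8; crotchet tied to semibreve (crotchet + semibreve) = 40; quaver tied to demisemiquaver (quaver + demisemiquaver) = 5; quaver tied to demisemiquaver (quaver + demisemiquaver) = 5.
Total: 40 + 40 + 6 + 4 + 8 + 40 + 5 + 5 = 148.
148 ÷ 8 = 18.5 beats.

18.5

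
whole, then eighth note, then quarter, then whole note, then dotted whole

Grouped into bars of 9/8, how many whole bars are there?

One bar of 9/8 = 9 eighth notes.
Each duration in eighth notes: whole = 8; eighth note = 1; quarter = 2; whole note = 8; dotted whole = 12.
Altogether 8 + 1 + 2 + 8 + 12 = 31.
31 ÷ 9 = 3 complete bars with 4 left over.

3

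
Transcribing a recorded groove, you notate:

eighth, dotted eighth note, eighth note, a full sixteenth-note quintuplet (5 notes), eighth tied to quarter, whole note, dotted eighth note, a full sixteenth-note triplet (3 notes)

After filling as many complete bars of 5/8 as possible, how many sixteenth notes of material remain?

8

One bar of 5/8 = 10 sixteenth notes.
Express everything in sixteenth notes: eighth = 2; dotted eighth note = 3; eighth note = 2; a full sixteenth-note quintuplet (5 notes) (five quintuplet sixteenths span one quarter) = 4; eighth tied to quarter (eighth + quarter) = 6; whole note = 16; dotted eighth note = 3; a full sixteenth-note triplet (3 notes) (three triplet sixteenths span one eighth) = 2.
Sum: 2 + 3 + 2 + 4 + 6 + 16 + 3 + 2 = 38.
38 ÷ 10 = 3 complete bars with 8 sixteenth notes remaining.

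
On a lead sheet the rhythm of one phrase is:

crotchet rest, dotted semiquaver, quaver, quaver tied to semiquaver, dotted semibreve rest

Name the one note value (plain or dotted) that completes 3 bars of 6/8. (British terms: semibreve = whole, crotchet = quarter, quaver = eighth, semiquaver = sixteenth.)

dotted sixteenth note

3 bars of 6/8 = 72 thirty-second notes.
Working in thirty-second notes: crotchet rest = 8; dotted semiquaver = 3; quaver = 4; quaver tied to semiquaver (quaver + semiquaver) = 6; dotted semibreve rest = 48.
Altogether 8 + 3 + 4 + 6 + 48 = 69.
Remaining: 72 − 69 = 3 thirty-second notes, which is a dotted sixteenth note.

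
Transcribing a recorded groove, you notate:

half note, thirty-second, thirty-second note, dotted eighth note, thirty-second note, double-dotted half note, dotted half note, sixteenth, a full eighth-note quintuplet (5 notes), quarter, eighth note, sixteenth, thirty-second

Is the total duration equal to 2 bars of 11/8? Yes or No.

No

One bar of 11/8 = 44 thirty-second notes, so 2 bars = 88.
Express everything in thirty-second notes: half note = 16; thirty-second = 1; thirty-second note = 1; dotted eighth note = 6; thirty-second note = 1; double-dotted half note = 28; dotted half note = 24; sixteenth = 2; a full eighth-note quintuplet (5 notes) (five quintuplet eighths span one half) = 16; quarter = 8; eighth note = 4; sixteenth = 2; thirty-second = 1.
Adding: 16 + 1 + 1 + 6 + 1 + 28 + 24 + 2 + 16 + 8 + 4 + 2 + 1 = 110.
110 exceeds 88, so the answer is No.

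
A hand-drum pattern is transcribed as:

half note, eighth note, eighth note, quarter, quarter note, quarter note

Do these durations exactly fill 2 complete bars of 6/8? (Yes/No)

Yes

One bar of 6/8 = 6 eighth notes, so 2 bars = 12.
In eighth notes: half note = 4; eighth note = 1; eighth note = 1; quarter = 2; quarter note = 2; quarter note = 2.
Total: 4 + 1 + 1 + 2 + 2 + 2 = 12.
12 equals 12, so the answer is Yes.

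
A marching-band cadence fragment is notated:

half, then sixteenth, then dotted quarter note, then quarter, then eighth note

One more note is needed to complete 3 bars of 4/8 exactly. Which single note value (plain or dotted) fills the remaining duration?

3 bars of 4/8 = 24 sixteenth notes.
Working in sixteenth notes: half = 8; sixteenth = 1; dotted quarter note = 6; quarter = 4; eighth note = 2.
Altogether 8 + 1 + 6 + 4 + 2 = 21.
Remaining: 24 − 21 = 3 sixteenth notes, which is a dotted eighth note.

dotted eighth note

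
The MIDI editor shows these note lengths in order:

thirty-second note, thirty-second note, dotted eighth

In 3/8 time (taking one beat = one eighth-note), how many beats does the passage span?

2

One eighth-note beat = 4 thirty-second notes.
In thirty-second notes: thirty-second note = 1; thirty-second note = 1; dotted eighth = 6.
Adding: 1 + 1 + 6 = 8.
8 ÷ 4 = 2 beats.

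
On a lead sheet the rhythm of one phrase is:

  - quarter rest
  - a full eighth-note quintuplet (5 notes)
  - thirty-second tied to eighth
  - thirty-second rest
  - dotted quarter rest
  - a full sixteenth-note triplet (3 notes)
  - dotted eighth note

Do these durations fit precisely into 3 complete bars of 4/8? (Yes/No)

One bar of 4/8 = 16 thirty-second notes, so 3 bars = 48.
Convert each value to thirty-second notes: quarter rest = 8; a full eighth-note quintuplet (5 notes) (five quintuplet eighths span one half) = 16; thirty-second tied to eighth (thirty-second + eighth) = 5; thirty-second rest = 1; dotted quarter rest = 12; a full sixteenth-note triplet (3 notes) (three triplet sixteenths span one eighth) = 4; dotted eighth note = 6.
Total: 8 + 16 + 5 + 1 + 12 + 4 + 6 = 52.
52 exceeds 48, so the answer is No.

No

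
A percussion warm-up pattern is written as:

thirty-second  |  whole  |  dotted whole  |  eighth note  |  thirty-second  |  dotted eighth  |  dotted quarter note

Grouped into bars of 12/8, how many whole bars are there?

One bar of 12/8 = 48 thirty-second notes.
Working in thirty-second notes: thirty-second = 1; whole = 32; dotted whole = 48; eighth note = 4; thirty-second = 1; dotted eighth = 6; dotted quarter note = 12.
Sum: 1 + 32 + 48 + 4 + 1 + 6 + 12 = 104.
104 ÷ 48 = 2 complete bars with 8 left over.

2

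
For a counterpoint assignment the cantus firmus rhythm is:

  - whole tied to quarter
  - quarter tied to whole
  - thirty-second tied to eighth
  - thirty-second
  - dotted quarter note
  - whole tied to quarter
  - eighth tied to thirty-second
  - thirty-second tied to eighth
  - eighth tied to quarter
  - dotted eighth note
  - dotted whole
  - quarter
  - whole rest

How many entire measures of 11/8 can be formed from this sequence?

One bar of 11/8 = 44 thirty-second notes.
Working in thirty-second notes: whole tied to quarter (whole + quarter) = 40; quarter tied to whole (quarter + whole) = 40; thirty-second tied to eighth (thirty-second + eighth) = 5; thirty-second = 1; dotted quarter note = 12; whole tied to quarter (whole + quarter) = 40; eighth tied to thirty-second (eighth + thirty-second) = 5; thirty-second tied to eighth (thirty-second + eighth) = 5; eighth tied to quarter (eighth + quarter) = 12; dotted eighth note = 6; dotted whole = 48; quarter = 8; whole rest = 32.
Adding: 40 + 40 + 5 + 1 + 12 + 40 + 5 + 5 + 12 + 6 + 48 + 8 + 32 = 254.
254 ÷ 44 = 5 complete bars with 34 left over.

5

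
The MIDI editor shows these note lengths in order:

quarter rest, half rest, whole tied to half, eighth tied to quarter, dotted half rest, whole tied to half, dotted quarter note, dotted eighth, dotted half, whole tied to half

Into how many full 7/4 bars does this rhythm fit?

4

One bar of 7/4 = 28 sixteenth notes.
Convert each value to sixteenth notes: quarter rest = 4; half rest = 8; whole tied to half (whole + half) = 24; eighth tied to quarter (eighth + quarter) = 6; dotted half rest = 12; whole tied to half (whole + half) = 24; dotted quarter note = 6; dotted eighth = 3; dotted half = 12; whole tied to half (whole + half) = 24.
Altogether 4 + 8 + 24 + 6 + 12 + 24 + 6 + 3 + 12 + 24 = 123.
123 ÷ 28 = 4 complete bars with 11 left over.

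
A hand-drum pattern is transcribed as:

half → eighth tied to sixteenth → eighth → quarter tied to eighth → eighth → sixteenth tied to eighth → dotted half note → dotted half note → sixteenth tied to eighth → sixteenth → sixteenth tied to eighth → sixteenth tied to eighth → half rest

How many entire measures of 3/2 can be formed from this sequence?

2

One bar of 3/2 = 24 sixteenth notes.
Express everything in sixteenth notes: half = 8; eighth tied to sixteenth (eighth + sixteenth) = 3; eighth = 2; quarter tied to eighth (quarter + eighth) = 6; eighth = 2; sixteenth tied to eighth (sixteenth + eighth) = 3; dotted half note = 12; dotted half note = 12; sixteenth tied to eighth (sixteenth + eighth) = 3; sixteenth = 1; sixteenth tied to eighth (sixteenth + eighth) = 3; sixteenth tied to eighth (sixteenth + eighth) = 3; half rest = 8.
Total: 8 + 3 + 2 + 6 + 2 + 3 + 12 + 12 + 3 + 1 + 3 + 3 + 8 = 66.
66 ÷ 24 = 2 complete bars with 18 left over.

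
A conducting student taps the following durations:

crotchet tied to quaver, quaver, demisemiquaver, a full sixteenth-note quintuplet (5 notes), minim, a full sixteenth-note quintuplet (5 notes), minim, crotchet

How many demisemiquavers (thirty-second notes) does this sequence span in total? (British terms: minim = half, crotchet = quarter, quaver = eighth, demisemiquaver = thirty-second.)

73

Express everything in thirty-second notes: crotchet tied to quaver (crotchet + quaver) = 12; quaver = 4; demisemiquaver = 1; a full sixteenth-note quintuplet (5 notes) (five quintuplet sixteenths span one quarter) = 8; minim = 16; a full sixteenth-note quintuplet (5 notes) (five quintuplet sixteenths span one quarter) = 8; minim = 16; crotchet = 8.
Adding: 12 + 4 + 1 + 8 + 16 + 8 + 16 + 8 = 73 thirty-second notes.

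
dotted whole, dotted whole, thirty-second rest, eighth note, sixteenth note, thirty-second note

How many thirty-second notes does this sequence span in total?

Convert each value to thirty-second notes: dotted whole = 48; dotted whole = 48; thirty-second rest = 1; eighth note = 4; sixteenth note = 2; thirty-second note = 1.
Sum: 48 + 48 + 1 + 4 + 2 + 1 = 104 thirty-second notes.

104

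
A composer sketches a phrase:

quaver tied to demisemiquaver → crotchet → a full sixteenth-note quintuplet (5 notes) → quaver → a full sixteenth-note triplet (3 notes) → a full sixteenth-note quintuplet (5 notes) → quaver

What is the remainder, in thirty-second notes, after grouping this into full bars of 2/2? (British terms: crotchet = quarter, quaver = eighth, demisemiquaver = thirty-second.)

One bar of 2/2 = 32 thirty-second notes.
Each duration in thirty-second notes: quaver tied to demisemiquaver (quaver + demisemiquaver) = 5; crotchet = 8; a full sixteenth-note quintuplet (5 notes) (five quintuplet sixteenths span one quarter) = 8; quaver = 4; a full sixteenth-note triplet (3 notes) (three triplet sixteenths span one eighth) = 4; a full sixteenth-note quintuplet (5 notes) (five quintuplet sixteenths span one quarter) = 8; quaver = 4.
Total: 5 + 8 + 8 + 4 + 4 + 8 + 4 = 41.
41 ÷ 32 = 1 complete bar with 9 thirty-second notes remaining.

9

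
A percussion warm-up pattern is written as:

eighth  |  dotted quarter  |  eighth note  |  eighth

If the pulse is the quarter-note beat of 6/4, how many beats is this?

3

One quarter-note beat = 2 eighth notes.
Express everything in eighth notes: eighth = 1; dotted quarter = 3; eighth note = 1; eighth = 1.
Adding: 1 + 3 + 1 + 1 = 6.
6 ÷ 2 = 3 beats.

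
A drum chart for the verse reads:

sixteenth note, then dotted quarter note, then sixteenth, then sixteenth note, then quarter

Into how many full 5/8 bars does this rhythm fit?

One bar of 5/8 = 10 sixteenth notes.
Express everything in sixteenth notes: sixteenth note = 1; dotted quarter note = 6; sixteenth = 1; sixteenth note = 1; quarter = 4.
Adding: 1 + 6 + 1 + 1 + 4 = 13.
13 ÷ 10 = 1 complete bar with 3 left over.

1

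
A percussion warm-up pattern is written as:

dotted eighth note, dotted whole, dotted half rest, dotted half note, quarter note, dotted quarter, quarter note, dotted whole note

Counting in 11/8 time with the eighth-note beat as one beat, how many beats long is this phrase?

44.5

One eighth-note beat = 2 sixteenth notes.
Express everything in sixteenth notes: dotted eighth note = 3; dotted whole = 24; dotted half rest = 12; dotted half note = 12; quarter note = 4; dotted quarter = 6; quarter note = 4; dotted whole note = 24.
Adding: 3 + 24 + 12 + 12 + 4 + 6 + 4 + 24 = 89.
89 ÷ 2 = 44.5 beats.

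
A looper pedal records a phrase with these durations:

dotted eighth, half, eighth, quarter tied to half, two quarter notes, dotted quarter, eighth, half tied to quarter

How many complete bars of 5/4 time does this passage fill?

One bar of 5/4 = 20 sixteenth notes.
Working in sixteenth notes: dotted eighth = 3; half = 8; eighth = 2; quarter tied to half (quarter + half) = 12; quarter note = 4; quarter note = 4; dotted quarter = 6; eighth = 2; half tied to quarter (half + quarter) = 12.
Adding: 3 + 8 + 2 + 12 + 4 + 4 + 6 + 2 + 12 = 53.
53 ÷ 20 = 2 complete bars with 13 left over.

2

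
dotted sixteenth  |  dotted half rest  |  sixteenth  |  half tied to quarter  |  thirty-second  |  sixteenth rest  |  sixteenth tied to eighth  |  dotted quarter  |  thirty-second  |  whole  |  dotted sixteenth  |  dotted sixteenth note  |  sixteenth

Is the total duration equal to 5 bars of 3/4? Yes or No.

No

One bar of 3/4 = 24 thirty-second notes, so 5 bars = 120.
Working in thirty-second notes: dotted sixteenth = 3; dotted half rest = 24; sixteenth = 2; half tied to quarter (half + quarter) = 24; thirty-second = 1; sixteenth rest = 2; sixteenth tied to eighth (sixteenth + eighth) = 6; dotted quarter = 12; thirty-second = 1; whole = 32; dotted sixteenth = 3; dotted sixteenth note = 3; sixteenth = 2.
Adding: 3 + 24 + 2 + 24 + 1 + 2 + 6 + 12 + 1 + 32 + 3 + 3 + 2 = 115.
115 falls short of 120, so the answer is No.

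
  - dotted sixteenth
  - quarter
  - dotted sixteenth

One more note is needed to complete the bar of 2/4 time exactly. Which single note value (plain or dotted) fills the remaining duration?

The bar of 2/4 = 16 thirty-second notes.
Convert each value to thirty-second notes: dotted sixteenth = 3; quarter = 8; dotted sixteenth = 3.
Total: 3 + 8 + 3 = 14.
Remaining: 16 − 14 = 2 thirty-second notes, which is a sixteenth note.

sixteenth note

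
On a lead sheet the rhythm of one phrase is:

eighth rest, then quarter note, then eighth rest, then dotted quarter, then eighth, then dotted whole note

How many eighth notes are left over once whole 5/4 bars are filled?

One bar of 5/4 = 10 eighth notes.
Express everything in eighth notes: eighth rest = 1; quarter note = 2; eighth rest = 1; dotted quarter = 3; eighth = 1; dotted whole note = 12.
Total: 1 + 2 + 1 + 3 + 1 + 12 = 20.
20 ÷ 10 = 2 complete bars with 0 eighth notes remaining.

0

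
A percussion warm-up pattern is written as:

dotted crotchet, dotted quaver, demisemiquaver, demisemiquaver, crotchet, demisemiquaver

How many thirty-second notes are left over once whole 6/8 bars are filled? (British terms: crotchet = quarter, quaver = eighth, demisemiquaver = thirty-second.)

5

One bar of 6/8 = 24 thirty-second notes.
Convert each value to thirty-second notes: dotted crotchet = 12; dotted quaver = 6; demisemiquaver = 1; demisemiquaver = 1; crotchet = 8; demisemiquaver = 1.
Altogether 12 + 6 + 1 + 1 + 8 + 1 = 29.
29 ÷ 24 = 1 complete bar with 5 thirty-second notes remaining.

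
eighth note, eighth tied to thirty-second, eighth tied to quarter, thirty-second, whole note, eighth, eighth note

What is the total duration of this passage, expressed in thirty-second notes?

Convert each value to thirty-second notes: eighth note = 4; eighth tied to thirty-second (eighth + thirty-second) = 5; eighth tied to quarter (eighth + quarter) = 12; thirty-second = 1; whole note = 32; eighth = 4; eighth note = 4.
Adding: 4 + 5 + 12 + 1 + 32 + 4 + 4 = 62 thirty-second notes.

62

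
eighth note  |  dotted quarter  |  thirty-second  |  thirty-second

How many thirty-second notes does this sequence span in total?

Convert each value to thirty-second notes: eighth note = 4; dotted quarter = 12; thirty-second = 1; thirty-second = 1.
Altogether 4 + 12 + 1 + 1 = 18 thirty-second notes.

18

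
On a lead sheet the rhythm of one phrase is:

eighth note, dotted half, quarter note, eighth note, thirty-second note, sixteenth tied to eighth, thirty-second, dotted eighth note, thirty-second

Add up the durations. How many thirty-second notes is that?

55

Each duration in thirty-second notes: eighth note = 4; dotted half = 24; quarter note = 8; eighth note = 4; thirty-second note = 1; sixteenth tied to eighth (sixteenth + eighth) = 6; thirty-second = 1; dotted eighth note = 6; thirty-second = 1.
Adding: 4 + 24 + 8 + 4 + 1 + 6 + 1 + 6 + 1 = 55 thirty-second notes.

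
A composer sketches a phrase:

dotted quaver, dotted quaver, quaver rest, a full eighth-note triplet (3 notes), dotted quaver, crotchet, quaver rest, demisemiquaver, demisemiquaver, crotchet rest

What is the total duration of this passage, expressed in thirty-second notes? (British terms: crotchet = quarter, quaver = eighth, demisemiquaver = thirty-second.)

52

Convert each value to thirty-second notes: dotted quaver = 6; dotted quaver = 6; quaver rest = 4; a full eighth-note triplet (3 notes) (three triplet eighths span one quarter) = 8; dotted quaver = 6; crotchet = 8; quaver rest = 4; demisemiquaver = 1; demisemiquaver = 1; crotchet rest = 8.
Adding: 6 + 6 + 4 + 8 + 6 + 8 + 4 + 1 + 1 + 8 = 52 thirty-second notes.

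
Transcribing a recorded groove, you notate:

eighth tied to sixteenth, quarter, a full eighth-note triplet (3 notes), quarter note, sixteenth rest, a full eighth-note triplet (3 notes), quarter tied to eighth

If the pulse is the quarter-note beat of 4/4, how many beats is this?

6.5

One quarter-note beat = 4 sixteenth notes.
Each duration in sixteenth notes: eighth tied to sixteenth (eighth + sixteenth) = 3; quarter = 4; a full eighth-note triplet (3 notes) (three triplet eighths span one quarter) = 4; quarter note = 4; sixteenth rest = 1; a full eighth-note triplet (3 notes) (three triplet eighths span one quarter) = 4; quarter tied to eighth (quarter + eighth) = 6.
Sum: 3 + 4 + 4 + 4 + 1 + 4 + 6 = 26.
26 ÷ 4 = 6.5 beats.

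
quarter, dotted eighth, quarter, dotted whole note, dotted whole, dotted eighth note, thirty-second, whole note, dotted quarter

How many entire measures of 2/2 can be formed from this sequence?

5

One bar of 2/2 = 32 thirty-second notes.
In thirty-second notes: quarter = 8; dotted eighth = 6; quarter = 8; dotted whole note = 48; dotted whole = 48; dotted eighth note = 6; thirty-second = 1; whole note = 32; dotted quarter = 12.
Altogether 8 + 6 + 8 + 48 + 48 + 6 + 1 + 32 + 12 = 169.
169 ÷ 32 = 5 complete bars with 9 left over.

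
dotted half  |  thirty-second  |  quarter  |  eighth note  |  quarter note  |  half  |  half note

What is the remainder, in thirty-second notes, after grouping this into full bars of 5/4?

One bar of 5/4 = 40 thirty-second notes.
In thirty-second notes: dotted half = 24; thirty-second = 1; quarter = 8; eighth note = 4; quarter note = 8; half = 16; half note = 16.
Altogether 24 + 1 + 8 + 4 + 8 + 16 + 16 = 77.
77 ÷ 40 = 1 complete bar with 37 thirty-second notes remaining.

37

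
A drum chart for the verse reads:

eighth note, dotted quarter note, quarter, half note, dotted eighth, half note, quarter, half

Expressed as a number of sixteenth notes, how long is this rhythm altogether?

Each duration in sixteenth notes: eighth note = 2; dotted quarter note = 6; quarter = 4; half note = 8; dotted eighth = 3; half note = 8; quarter = 4; half = 8.
Total: 2 + 6 + 4 + 8 + 3 + 8 + 4 + 8 = 43 sixteenth notes.

43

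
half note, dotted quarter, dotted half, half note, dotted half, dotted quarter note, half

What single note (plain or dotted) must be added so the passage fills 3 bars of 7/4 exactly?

dotted whole note

3 bars of 7/4 = 42 eighth notes.
Working in eighth notes: half note = 4; dotted quarter = 3; dotted half = 6; half note = 4; dotted half = 6; dotted quarter note = 3; half = 4.
Adding: 4 + 3 + 6 + 4 + 6 + 3 + 4 = 30.
Remaining: 42 − 30 = 12 eighth notes, which is a dotted whole note.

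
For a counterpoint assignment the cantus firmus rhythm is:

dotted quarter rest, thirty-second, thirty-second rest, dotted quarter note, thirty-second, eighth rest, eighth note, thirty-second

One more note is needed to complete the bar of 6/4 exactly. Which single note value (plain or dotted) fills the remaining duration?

The bar of 6/4 = 48 thirty-second notes.
Each duration in thirty-second notes: dotted quarter rest = 12; thirty-second = 1; thirty-second rest = 1; dotted quarter note = 12; thirty-second = 1; eighth rest = 4; eighth note = 4; thirty-second = 1.
Total: 12 + 1 + 1 + 12 + 1 + 4 + 4 + 1 = 36.
Remaining: 48 − 36 = 12 thirty-second notes, which is a dotted quarter note.

dotted quarter note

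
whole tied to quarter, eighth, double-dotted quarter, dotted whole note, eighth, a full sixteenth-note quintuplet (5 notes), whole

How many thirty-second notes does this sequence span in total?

Each duration in thirty-second notes: whole tied to quarter (whole + quarter) = 40; eighth = 4; double-dotted quarter = 14; dotted whole note = 48; eighth = 4; a full sixteenth-note quintuplet (5 notes) (five quintuplet sixteenths span one quarter) = 8; whole = 32.
Sum: 40 + 4 + 14 + 48 + 4 + 8 + 32 = 150 thirty-second notes.

150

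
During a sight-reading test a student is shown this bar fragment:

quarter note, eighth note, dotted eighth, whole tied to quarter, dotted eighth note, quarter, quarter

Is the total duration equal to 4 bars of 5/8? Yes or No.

Yes

One bar of 5/8 = 10 sixteenth notes, so 4 bars = 40.
Working in sixteenth notes: quarter note = 4; eighth note = 2; dotted eighth = 3; whole tied to quarter (whole + quarter) = 20; dotted eighth note = 3; quarter = 4; quarter = 4.
Total: 4 + 2 + 3 + 20 + 3 + 4 + 4 = 40.
40 equals 40, so the answer is Yes.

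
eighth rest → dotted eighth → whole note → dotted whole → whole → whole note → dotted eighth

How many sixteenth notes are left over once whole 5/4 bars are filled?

0

One bar of 5/4 = 20 sixteenth notes.
Working in sixteenth notes: eighth rest = 2; dotted eighth = 3; whole note = 16; dotted whole = 24; whole = 16; whole note = 16; dotted eighth = 3.
Sum: 2 + 3 + 16 + 24 + 16 + 16 + 3 = 80.
80 ÷ 20 = 4 complete bars with 0 sixteenth notes remaining.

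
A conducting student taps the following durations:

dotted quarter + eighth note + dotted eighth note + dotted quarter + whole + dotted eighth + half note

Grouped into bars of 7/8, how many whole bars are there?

3

One bar of 7/8 = 14 sixteenth notes.
Convert each value to sixteenth notes: dotted quarter = 6; eighth note = 2; dotted eighth note = 3; dotted quarter = 6; whole = 16; dotted eighth = 3; half note = 8.
Sum: 6 + 2 + 3 + 6 + 16 + 3 + 8 = 44.
44 ÷ 14 = 3 complete bars with 2 left over.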